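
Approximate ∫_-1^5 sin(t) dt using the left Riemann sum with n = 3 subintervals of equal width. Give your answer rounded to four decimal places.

Δt = (5 − (-1))/3 = 2.
Left endpoints: -1, 1, 3.
f(-1) ≈ -0.8415, f(1) ≈ 0.8415, f(3) ≈ 0.1411.
Sum = Δt · [f(-1) + f(1) + f(3)].
Sum ≈ 0.2822.

0.2822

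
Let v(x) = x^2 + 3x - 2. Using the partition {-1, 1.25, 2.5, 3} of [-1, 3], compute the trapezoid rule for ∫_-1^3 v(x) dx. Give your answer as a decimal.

15.578125

Subinterval widths: 2.25, 1.25, 0.5.
v(-1) = -4, v(1.25) = 3.3125, v(2.5) = 11.75, v(3) = 16.
On each subinterval the trapezoid contributes (Δx_i/2)·[v(x_{i-1}) + v(x_i)].
Sum = 15.578125.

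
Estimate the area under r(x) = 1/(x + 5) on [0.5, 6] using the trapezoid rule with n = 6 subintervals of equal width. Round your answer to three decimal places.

Δx = (6 − 0.5)/6 = 11/12.
r(0.5) = 2/11, r(17/12) = 12/77, r(7/3) = 3/22, r(3.25) = 4/33, r(25/6) = 6/55, r(61/12) = 12/121, r(6) = 1/11.
T_6 = (Δx/2)·[r(x_0) + 2r(x_1) + ... + 2r(x_{5}) + r(x_6)].
Sum ≈ 0.695.

0.695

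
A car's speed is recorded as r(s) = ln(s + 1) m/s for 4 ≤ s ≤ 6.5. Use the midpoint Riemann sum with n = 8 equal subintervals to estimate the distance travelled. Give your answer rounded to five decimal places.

4.56485

Δs = (6.5 − 4)/8 = 0.3125.
Midpoints: 4.15625, 4.46875, 4.78125, 5.09375, 5.40625, 5.71875, 6.03125, 6.34375.
r(4.15625) ≈ 1.64021, r(4.46875) ≈ 1.69905, r(4.78125) ≈ 1.75462, r(5.09375) ≈ 1.80726, r(5.40625) ≈ 1.85727, r(5.71875) ≈ 1.90490, r(6.03125) ≈ 1.95036, r(6.34375) ≈ 1.99385.
Sum = Δs · [r(4.15625) + r(4.46875) + r(4.78125) + ...].
Sum ≈ 4.56485.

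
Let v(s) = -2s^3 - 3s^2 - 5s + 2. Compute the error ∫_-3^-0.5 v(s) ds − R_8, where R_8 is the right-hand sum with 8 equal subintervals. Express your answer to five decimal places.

Exact integral: ∫_-3^-0.5 v(s) ds = 40.46875.
R_8 ≈ 34.5239258.
Error ≈ 40.46875 − 34.5239258 ≈ 5.94482.

5.94482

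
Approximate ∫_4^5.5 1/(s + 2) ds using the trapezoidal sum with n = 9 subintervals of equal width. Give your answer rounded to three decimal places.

Δs = (5.5 − 4)/9 = 1/6.
f(4) = 1/6, f(25/6) = 6/37, f(13/3) = 3/19, f(4.5) = 2/13, f(14/3) = 0.15, f(29/6) = 6/41, f(5) = 1/7, f(31/6) = 6/43, f(16/3) = 3/22, f(5.5) = 2/15.
T_9 = (Δs/2)·[f(s_0) + 2f(s_1) + ... + 2f(s_{8}) + f(s_9)].
Sum ≈ 0.223.

0.223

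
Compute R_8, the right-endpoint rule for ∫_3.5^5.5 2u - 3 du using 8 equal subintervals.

12.5

Δu = (5.5 − 3.5)/8 = 0.25.
Right endpoints: 3.75, 4, 4.25, 4.5, 4.75, 5, 5.25, 5.5.
f(3.75) = 4.5, f(4) = 5, f(4.25) = 5.5, f(4.5) = 6, f(4.75) = 6.5, f(5) = 7, f(5.25) = 7.5, f(5.5) = 8.
Sum = Δu · [f(3.75) + f(4) + f(4.25) + ...].
Sum = 12.5.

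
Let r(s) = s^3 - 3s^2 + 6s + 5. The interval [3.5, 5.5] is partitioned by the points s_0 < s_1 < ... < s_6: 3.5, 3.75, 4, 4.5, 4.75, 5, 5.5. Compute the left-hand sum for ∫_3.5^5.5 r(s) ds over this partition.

Subinterval widths: 0.25, 0.25, 0.5, 0.25, 0.25, 0.5.
Left endpoints: 3.5, 3.75, 4, 4.5, 4.75, 5.
r(3.5) = 32.125, r(3.75) = 38.046875, r(4) = 45, r(4.5) = 62.375, r(4.75) = 72.984375, r(5) = 85.
Sum = Σ Δs_i · r(s_i).
Sum = 116.3828125.

116.3828125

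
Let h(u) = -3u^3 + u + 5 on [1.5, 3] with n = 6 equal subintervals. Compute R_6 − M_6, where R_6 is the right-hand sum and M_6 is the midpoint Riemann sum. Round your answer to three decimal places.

-9.146

R_6 = -55.06640625.
M_6 ≈ -45.91992.
R_6 − M_6 ≈ -9.146.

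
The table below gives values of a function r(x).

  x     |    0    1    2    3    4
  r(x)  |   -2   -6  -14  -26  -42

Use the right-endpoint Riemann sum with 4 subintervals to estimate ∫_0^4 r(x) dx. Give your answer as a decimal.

-88

Δx = 1.
Sum = 1·[(-6) + (-14) + (-26) + (-42)] = -88.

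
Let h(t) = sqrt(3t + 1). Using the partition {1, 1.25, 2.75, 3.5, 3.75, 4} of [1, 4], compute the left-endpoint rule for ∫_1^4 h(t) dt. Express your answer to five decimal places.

7.77300

Subinterval widths: 0.25, 1.5, 0.75, 0.25, 0.25.
Left endpoints: 1, 1.25, 2.75, 3.5, 3.75.
h(1) ≈ 2.00000, h(1.25) ≈ 2.17945, h(2.75) ≈ 3.04138, h(3.5) ≈ 3.39116, h(3.75) ≈ 3.50000.
Sum = Σ Δt_i · h(t_i).
Sum ≈ 7.77300.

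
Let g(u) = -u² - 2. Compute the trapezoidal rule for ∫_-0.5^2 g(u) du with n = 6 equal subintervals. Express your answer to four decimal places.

-7.7807

Δu = (2 − (-0.5))/6 = 5/12.
g(-0.5) = -2.25, g(-1/12) = -289/144, g(1/3) = -19/9, g(0.75) = -2.5625, g(7/6) = -121/36, g(19/12) = -649/144, g(2) = -6.
T_6 = (Δu/2)·[g(u_0) + 2g(u_1) + ... + 2g(u_{5}) + g(u_6)].
Sum ≈ -7.7807.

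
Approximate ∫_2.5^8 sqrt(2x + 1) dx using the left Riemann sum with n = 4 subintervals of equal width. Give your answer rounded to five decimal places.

17.28872

Δx = (8 − 2.5)/4 = 1.375.
Left endpoints: 2.5, 3.875, 5.25, 6.625.
f(2.5) ≈ 2.44949, f(3.875) ≈ 2.95804, f(5.25) ≈ 3.39116, f(6.625) ≈ 3.77492.
Sum = Δx · [f(2.5) + f(3.875) + f(5.25) + f(6.625)].
Sum ≈ 17.28872.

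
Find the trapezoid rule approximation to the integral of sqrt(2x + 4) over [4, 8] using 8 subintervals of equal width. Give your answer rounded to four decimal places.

Δx = (8 − 4)/8 = 0.5.
f(4) ≈ 3.4641, f(4.5) ≈ 3.6056, f(5) ≈ 3.7417, f(5.5) ≈ 3.8730, f(6) ≈ 4.0000, f(6.5) ≈ 4.1231, f(7) ≈ 4.2426, f(7.5) ≈ 4.3589, f(8) ≈ 4.4721.
T_8 = (Δx/2)·[f(x_0) + 2f(x_1) + ... + 2f(x_{7}) + f(x_8)].
Sum ≈ 15.9565.

15.9565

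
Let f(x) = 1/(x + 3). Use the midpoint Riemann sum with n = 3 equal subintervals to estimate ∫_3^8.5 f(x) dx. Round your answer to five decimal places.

0.64781

Δx = (8.5 − 3)/3 = 11/6.
Midpoints: 47/12, 5.75, 91/12.
f(47/12) = 12/83, f(5.75) = 4/35, f(91/12) = 12/127.
Sum = Δx · [f(47/12) + f(5.75) + f(91/12)].
Sum ≈ 0.64781.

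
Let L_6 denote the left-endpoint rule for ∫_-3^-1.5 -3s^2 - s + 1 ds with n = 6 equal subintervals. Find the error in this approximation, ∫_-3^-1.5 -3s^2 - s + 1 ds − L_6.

Exact integral: ∫_-3^-1.5 f(s) ds = -18.75.
L_6 = -21.140625.
Error = -18.75 − (-21.140625) = 2.390625.

2.390625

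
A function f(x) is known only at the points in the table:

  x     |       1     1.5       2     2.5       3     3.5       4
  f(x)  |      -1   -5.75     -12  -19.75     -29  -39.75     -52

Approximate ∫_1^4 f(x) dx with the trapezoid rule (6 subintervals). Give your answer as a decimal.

-66.375

Δx = 0.5.
T_6 = (0.5/2)·[(-1) + 2·(-5.75) + 2·(-12) + 2·(-19.75) + 2·(-29) + 2·(-39.75) + (-52)] = -66.375.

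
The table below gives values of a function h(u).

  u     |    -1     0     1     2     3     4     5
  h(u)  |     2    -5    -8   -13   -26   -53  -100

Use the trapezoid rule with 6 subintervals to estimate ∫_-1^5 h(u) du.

Δu = 1.
T_6 = (1/2)·[2 + 2·(-5) + 2·(-8) + 2·(-13) + 2·(-26) + 2·(-53) + (-100)] = -154.

-154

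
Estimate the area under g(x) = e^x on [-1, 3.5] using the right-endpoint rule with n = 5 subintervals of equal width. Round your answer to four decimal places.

49.6652

Δx = (3.5 − (-1))/5 = 0.9.
Right endpoints: -0.1, 0.8, 1.7, 2.6, 3.5.
g(-0.1) ≈ 0.9048, g(0.8) ≈ 2.2255, g(1.7) ≈ 5.4739, g(2.6) ≈ 13.4637, g(3.5) ≈ 33.1155.
Sum = Δx · [g(-0.1) + g(0.8) + g(1.7) + g(2.6) + g(3.5)].
Sum ≈ 49.6652.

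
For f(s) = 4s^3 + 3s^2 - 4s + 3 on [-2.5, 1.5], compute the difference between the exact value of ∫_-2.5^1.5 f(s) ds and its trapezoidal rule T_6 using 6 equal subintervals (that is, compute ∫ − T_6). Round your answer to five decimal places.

0.88889

Exact integral: ∫_-2.5^1.5 f(s) ds = 5.
T_6 ≈ 4.1111111.
Error ≈ 5 − 4.1111111 ≈ 0.88889.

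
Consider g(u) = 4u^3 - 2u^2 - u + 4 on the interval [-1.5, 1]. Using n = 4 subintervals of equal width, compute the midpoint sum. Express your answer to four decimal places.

4.0527

Δu = (1 − (-1.5))/4 = 0.625.
Midpoints: -1.1875, -0.5625, 0.0625, 0.6875.
g(-1.1875) = -4435/1024, g(-0.5625) = 3295/1024, g(0.0625) = 4025/1024, g(0.6875) = 3755/1024.
Sum = Δu · [g(-1.1875) + g(-0.5625) + g(0.0625) + g(0.6875)].
Sum ≈ 4.0527.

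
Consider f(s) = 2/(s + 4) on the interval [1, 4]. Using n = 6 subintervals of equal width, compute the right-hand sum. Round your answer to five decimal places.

0.90352

Δs = (4 − 1)/6 = 0.5.
Right endpoints: 1.5, 2, 2.5, 3, 3.5, 4.
f(1.5) = 4/11, f(2) = 1/3, f(2.5) = 4/13, f(3) = 2/7, f(3.5) = 4/15, f(4) = 0.25.
Sum = Δs · [f(1.5) + f(2) + f(2.5) + ...].
Sum ≈ 0.90352.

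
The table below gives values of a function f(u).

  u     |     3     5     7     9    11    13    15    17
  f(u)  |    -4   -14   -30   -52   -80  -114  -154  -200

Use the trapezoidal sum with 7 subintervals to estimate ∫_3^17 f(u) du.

-1092

Δu = 2.
T_7 = (2/2)·[(-4) + 2·(-14) + 2·(-30) + 2·(-52) + 2·(-80) + 2·(-114) + 2·(-154) + (-200)] = -1092.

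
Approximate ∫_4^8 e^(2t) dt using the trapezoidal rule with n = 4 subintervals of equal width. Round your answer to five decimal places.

Δt = (8 − 4)/4 = 1.
f(4) ≈ 2980.95799, f(5) ≈ 22026.46579, f(6) ≈ 162754.79142, f(7) ≈ 1202604.28416, f(8) ≈ 8886110.52051.
T_4 = (Δt/2)·[f(t_0) + 2f(t_1) + 2f(t_2) + 2f(t_3) + f(t_4)].
Sum ≈ 5831931.28063.

5831931.28063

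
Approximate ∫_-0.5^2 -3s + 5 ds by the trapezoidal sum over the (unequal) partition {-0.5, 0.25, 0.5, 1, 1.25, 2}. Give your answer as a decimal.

Subinterval widths: 0.75, 0.25, 0.5, 0.25, 0.75.
f(-0.5) = 6.5, f(0.25) = 4.25, f(0.5) = 3.5, f(1) = 2, f(1.25) = 1.25, f(2) = -1.
On each subinterval the trapezoid contributes (Δs_i/2)·[f(s_{i-1}) + f(s_i)].
Sum = 6.875.

6.875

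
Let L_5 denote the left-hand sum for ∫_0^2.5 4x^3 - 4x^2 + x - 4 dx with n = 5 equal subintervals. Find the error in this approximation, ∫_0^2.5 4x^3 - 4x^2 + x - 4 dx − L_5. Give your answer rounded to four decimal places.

Exact integral: ∫_0^2.5 f(x) dx ≈ 11.354167.
L_5 = 2.5.
Error ≈ 11.354167 − 2.5 ≈ 8.8542.

8.8542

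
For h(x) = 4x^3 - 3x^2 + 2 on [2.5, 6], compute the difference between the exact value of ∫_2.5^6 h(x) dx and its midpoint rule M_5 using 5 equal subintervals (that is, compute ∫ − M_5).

6.86

Exact integral: ∫_2.5^6 h(x) dx = 1063.5625.
M_5 = 1056.7025.
Error = 1063.5625 − 1056.7025 = 6.86.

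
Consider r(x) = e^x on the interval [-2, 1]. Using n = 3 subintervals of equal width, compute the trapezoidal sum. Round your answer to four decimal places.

2.7947

Δx = (1 − (-2))/3 = 1.
r(-2) ≈ 0.1353, r(-1) ≈ 0.3679, r(0) ≈ 1.0000, r(1) ≈ 2.7183.
T_3 = (Δx/2)·[r(x_0) + 2r(x_1) + 2r(x_2) + r(x_3)].
Sum ≈ 2.7947.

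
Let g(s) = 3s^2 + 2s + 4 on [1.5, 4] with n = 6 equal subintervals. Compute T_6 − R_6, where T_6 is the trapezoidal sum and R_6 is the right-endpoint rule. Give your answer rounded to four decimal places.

-9.6354

T_6 ≈ 84.592014.
R_6 ≈ 94.227431.
T_6 − R_6 ≈ -9.6354.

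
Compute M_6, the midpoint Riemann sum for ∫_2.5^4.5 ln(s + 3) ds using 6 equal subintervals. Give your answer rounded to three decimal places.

3.736

Δs = (4.5 − 2.5)/6 = 1/3.
Midpoints: 8/3, 3, 10/3, 11/3, 4, 13/3.
f(8/3) ≈ 1.735, f(3) ≈ 1.792, f(10/3) ≈ 1.846, f(11/3) ≈ 1.897, f(4) ≈ 1.946, f(13/3) ≈ 1.992.
Sum = Δs · [f(8/3) + f(3) + f(10/3) + ...].
Sum ≈ 3.736.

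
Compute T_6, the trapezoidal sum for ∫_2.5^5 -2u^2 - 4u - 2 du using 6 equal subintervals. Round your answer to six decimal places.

Δu = (5 − 2.5)/6 = 5/12.
f(2.5) = -24.5, f(35/12) = -2209/72, f(10/3) = -338/9, f(3.75) = -45.125, f(25/6) = -961/18, f(55/12) = -4489/72, f(5) = -72.
T_6 = (Δu/2)·[f(u_0) + 2f(u_1) + ... + 2f(u_{5}) + f(u_6)].
Sum ≈ -115.561343.

-115.561343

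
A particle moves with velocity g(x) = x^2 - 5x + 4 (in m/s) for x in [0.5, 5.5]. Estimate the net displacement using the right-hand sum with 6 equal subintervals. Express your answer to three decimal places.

Δx = (5.5 − 0.5)/6 = 5/6.
Right endpoints: 4/3, 13/6, 3, 23/6, 14/3, 5.5.
g(4/3) = -8/9, g(13/6) = -77/36, g(3) = -2, g(23/6) = -17/36, g(14/3) = 22/9, g(5.5) = 6.75.
Sum = Δx · [g(4/3) + g(13/6) + g(3) + ...].
Sum ≈ 3.079.

3.079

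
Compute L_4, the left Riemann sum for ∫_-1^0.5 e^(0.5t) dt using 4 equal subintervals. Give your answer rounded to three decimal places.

1.232

Δt = (0.5 − (-1))/4 = 0.375.
Left endpoints: -1, -0.625, -0.25, 0.125.
f(-1) ≈ 0.607, f(-0.625) ≈ 0.732, f(-0.25) ≈ 0.882, f(0.125) ≈ 1.064.
Sum = Δt · [f(-1) + f(-0.625) + f(-0.25) + f(0.125)].
Sum ≈ 1.232.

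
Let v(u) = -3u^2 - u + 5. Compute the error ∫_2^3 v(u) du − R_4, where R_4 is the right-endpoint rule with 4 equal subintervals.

Exact integral: ∫_2^3 v(u) du = -16.5.
R_4 = -18.53125.
Error = -16.5 − (-18.53125) = 2.03125.

2.03125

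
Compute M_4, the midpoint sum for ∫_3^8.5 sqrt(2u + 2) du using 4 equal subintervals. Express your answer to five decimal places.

20.07360

Δu = (8.5 − 3)/4 = 1.375.
Midpoints: 3.6875, 5.0625, 6.4375, 7.8125.
f(3.6875) ≈ 3.06186, f(5.0625) ≈ 3.48210, f(6.4375) ≈ 3.85681, f(7.8125) ≈ 4.19821.
Sum = Δu · [f(3.6875) + f(5.0625) + f(6.4375) + f(7.8125)].
Sum ≈ 20.07360.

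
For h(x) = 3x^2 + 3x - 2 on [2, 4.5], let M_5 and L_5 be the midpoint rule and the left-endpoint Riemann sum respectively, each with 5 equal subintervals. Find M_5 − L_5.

13.59375

M_5 = 102.34375.
L_5 = 88.75.
M_5 − L_5 = 13.59375.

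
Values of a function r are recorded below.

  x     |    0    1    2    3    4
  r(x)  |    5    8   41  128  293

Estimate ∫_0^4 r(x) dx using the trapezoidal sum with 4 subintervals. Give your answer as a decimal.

Δx = 1.
T_4 = (1/2)·[5 + 2·8 + 2·41 + 2·128 + 293] = 326.

326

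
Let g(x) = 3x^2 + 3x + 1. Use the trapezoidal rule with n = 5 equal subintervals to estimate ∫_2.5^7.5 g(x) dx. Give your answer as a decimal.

488.75

Δx = (7.5 − 2.5)/5 = 1.
g(2.5) = 27.25, g(3.5) = 48.25, g(4.5) = 75.25, g(5.5) = 108.25, g(6.5) = 147.25, g(7.5) = 192.25.
T_5 = (Δx/2)·[g(x_0) + 2g(x_1) + ... + 2g(x_{4}) + g(x_5)].
Sum = 488.75.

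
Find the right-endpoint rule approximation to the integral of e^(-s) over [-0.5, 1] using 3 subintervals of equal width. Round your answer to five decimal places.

Δs = (1 − (-0.5))/3 = 0.5.
Right endpoints: 0, 0.5, 1.
f(0) ≈ 1.00000, f(0.5) ≈ 0.60653, f(1) ≈ 0.36788.
Sum = Δs · [f(0) + f(0.5) + f(1)].
Sum ≈ 0.98721.

0.98721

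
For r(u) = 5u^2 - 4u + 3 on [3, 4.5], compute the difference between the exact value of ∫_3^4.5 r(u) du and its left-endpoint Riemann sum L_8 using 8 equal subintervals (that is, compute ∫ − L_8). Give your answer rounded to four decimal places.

4.6670

Exact integral: ∫_3^4.5 r(u) du = 88.875.
L_8 ≈ 84.208008.
Error ≈ 88.875 − 84.208008 ≈ 4.6670.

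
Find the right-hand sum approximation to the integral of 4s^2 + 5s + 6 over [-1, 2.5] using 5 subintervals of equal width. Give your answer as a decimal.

Δs = (2.5 − (-1))/5 = 0.7.
Right endpoints: -0.3, 0.4, 1.1, 1.8, 2.5.
f(-0.3) = 4.86, f(0.4) = 8.64, f(1.1) = 16.34, f(1.8) = 27.96, f(2.5) = 43.5.
Sum = Δs · [f(-0.3) + f(0.4) + f(1.1) + f(1.8) + f(2.5)].
Sum = 70.91.

70.91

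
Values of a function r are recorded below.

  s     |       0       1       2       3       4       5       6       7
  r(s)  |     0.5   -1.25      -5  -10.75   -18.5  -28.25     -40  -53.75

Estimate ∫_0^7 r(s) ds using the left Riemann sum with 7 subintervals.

-103.25

Δs = 1.
Sum = 1·[0.5 + (-1.25) + (-5) + (-10.75) + (-18.5) + (-28.25) + (-40)] = -103.25.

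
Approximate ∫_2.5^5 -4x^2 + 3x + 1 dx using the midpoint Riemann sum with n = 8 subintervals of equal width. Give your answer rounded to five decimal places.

Δx = (5 − 2.5)/8 = 0.3125.
Midpoints: 2.65625, 2.96875, 3.28125, 3.59375, 3.90625, 4.21875, 4.53125, 4.84375.
f(2.65625) = -19.25390625, f(2.96875) = -25.34765625, f(3.28125) = -32.22265625, f(3.59375) = -39.87890625, f(3.90625) = -48.31640625, f(4.21875) = -57.53515625, f(4.53125) = -67.53515625, f(4.84375) = -78.31640625.
Sum = Δx · [f(2.65625) + f(2.96875) + f(3.28125) + ...].
Sum ≈ -115.12695.

-115.12695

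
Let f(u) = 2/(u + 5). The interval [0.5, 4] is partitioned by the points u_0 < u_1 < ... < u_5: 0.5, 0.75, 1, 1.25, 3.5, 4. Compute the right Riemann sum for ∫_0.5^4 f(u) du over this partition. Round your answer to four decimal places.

0.8908

Subinterval widths: 0.25, 0.25, 0.25, 2.25, 0.5.
Right endpoints: 0.75, 1, 1.25, 3.5, 4.
f(0.75) = 8/23, f(1) = 1/3, f(1.25) = 0.32, f(3.5) = 4/17, f(4) = 2/9.
Sum = Σ Δu_i · f(u_i).
Sum ≈ 0.8908.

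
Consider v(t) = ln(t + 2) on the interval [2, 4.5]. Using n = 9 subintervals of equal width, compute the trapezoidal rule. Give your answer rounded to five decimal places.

4.12092

Δt = (4.5 − 2)/9 = 5/18.
v(2) ≈ 1.38629, v(41/18) ≈ 1.45343, v(23/9) ≈ 1.51635, v(17/6) ≈ 1.57554, v(28/9) ≈ 1.63142, v(61/18) ≈ 1.68434, v(11/3) ≈ 1.73460, v(71/18) ≈ 1.78246, v(38/9) ≈ 1.82813, v(4.5) ≈ 1.87180.
T_9 = (Δt/2)·[v(t_0) + 2v(t_1) + ... + 2v(t_{8}) + v(t_9)].
Sum ≈ 4.12092.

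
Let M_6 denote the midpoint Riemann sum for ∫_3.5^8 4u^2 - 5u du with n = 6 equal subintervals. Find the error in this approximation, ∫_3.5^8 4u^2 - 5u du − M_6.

0.84375

Exact integral: ∫_3.5^8 f(u) du = 496.125.
M_6 = 495.28125.
Error = 496.125 − 495.28125 = 0.84375.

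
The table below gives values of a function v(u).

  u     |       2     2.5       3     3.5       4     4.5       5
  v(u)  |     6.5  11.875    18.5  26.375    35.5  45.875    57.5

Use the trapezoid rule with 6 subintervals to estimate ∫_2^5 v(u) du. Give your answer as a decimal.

Δu = 0.5.
T_6 = (0.5/2)·[6.5 + 2·11.875 + 2·18.5 + 2·26.375 + 2·35.5 + 2·45.875 + 57.5] = 85.0625.

85.0625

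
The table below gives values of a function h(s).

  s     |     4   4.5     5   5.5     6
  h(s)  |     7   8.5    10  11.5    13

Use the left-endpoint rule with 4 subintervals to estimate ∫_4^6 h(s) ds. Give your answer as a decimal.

Δs = 0.5.
Sum = 0.5·[7 + 8.5 + 10 + 11.5] = 18.5.

18.5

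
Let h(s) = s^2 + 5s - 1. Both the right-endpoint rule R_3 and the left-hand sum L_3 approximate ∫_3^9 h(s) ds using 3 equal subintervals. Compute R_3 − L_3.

R_3 = 514.
L_3 = 310.
R_3 − L_3 = 204.

204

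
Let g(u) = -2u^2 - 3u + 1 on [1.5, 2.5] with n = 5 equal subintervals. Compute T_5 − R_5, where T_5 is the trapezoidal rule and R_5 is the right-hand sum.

T_5 = -13.18.
R_5 = -14.28.
T_5 − R_5 = 1.1.

1.1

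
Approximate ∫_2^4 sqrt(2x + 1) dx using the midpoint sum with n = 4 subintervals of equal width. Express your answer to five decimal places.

Δx = (4 − 2)/4 = 0.5.
Midpoints: 2.25, 2.75, 3.25, 3.75.
f(2.25) ≈ 2.34521, f(2.75) ≈ 2.54951, f(3.25) ≈ 2.73861, f(3.75) ≈ 2.91548.
Sum = Δx · [f(2.25) + f(2.75) + f(3.25) + f(3.75)].
Sum ≈ 5.27440.

5.27440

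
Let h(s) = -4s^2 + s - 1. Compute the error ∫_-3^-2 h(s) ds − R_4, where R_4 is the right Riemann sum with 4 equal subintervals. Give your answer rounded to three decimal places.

Exact integral: ∫_-3^-2 h(s) ds ≈ -28.83333.
R_4 = -26.25.
Error ≈ -28.83333 − (-26.25) ≈ -2.583.

-2.583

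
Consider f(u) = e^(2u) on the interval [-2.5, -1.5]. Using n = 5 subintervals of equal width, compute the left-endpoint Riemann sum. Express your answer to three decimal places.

Δu = (-1.5 − (-2.5))/5 = 0.2.
Left endpoints: -2.5, -2.3, -2.1, -1.9, -1.7.
f(-2.5) ≈ 0.007, f(-2.3) ≈ 0.010, f(-2.1) ≈ 0.015, f(-1.9) ≈ 0.022, f(-1.7) ≈ 0.033.
Sum = Δu · [f(-2.5) + f(-2.3) + f(-2.1) + f(-1.9) + f(-1.7)].
Sum ≈ 0.018.

0.018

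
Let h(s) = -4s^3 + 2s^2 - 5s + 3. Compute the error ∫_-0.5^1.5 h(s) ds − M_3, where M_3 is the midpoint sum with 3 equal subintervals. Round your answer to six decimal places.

Exact integral: ∫_-0.5^1.5 h(s) ds ≈ -1.66666667.
M_3 ≈ -1.37037037.
Error ≈ -1.66666667 − (-1.37037037) ≈ -0.296296.

-0.296296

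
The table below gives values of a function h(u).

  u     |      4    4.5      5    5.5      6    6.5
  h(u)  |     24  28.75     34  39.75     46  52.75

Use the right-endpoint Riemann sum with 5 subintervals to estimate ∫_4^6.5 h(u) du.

100.625

Δu = 0.5.
Sum = 0.5·[28.75 + 34 + 39.75 + 46 + 52.75] = 100.625.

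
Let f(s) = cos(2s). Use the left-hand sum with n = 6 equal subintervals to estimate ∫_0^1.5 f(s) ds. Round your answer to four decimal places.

0.3178

Δs = (1.5 − 0)/6 = 0.25.
Left endpoints: 0, 0.25, 0.5, 0.75, 1, 1.25.
f(0) ≈ 1.0000, f(0.25) ≈ 0.8776, f(0.5) ≈ 0.5403, f(0.75) ≈ 0.0707, f(1) ≈ -0.4161, f(1.25) ≈ -0.8011.
Sum = Δs · [f(0) + f(0.25) + f(0.5) + ...].
Sum ≈ 0.3178.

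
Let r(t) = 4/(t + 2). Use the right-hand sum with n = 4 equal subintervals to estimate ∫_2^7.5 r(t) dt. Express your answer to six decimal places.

3.093941

Δt = (7.5 − 2)/4 = 1.375.
Right endpoints: 3.375, 4.75, 6.125, 7.5.
r(3.375) = 32/43, r(4.75) = 16/27, r(6.125) = 32/65, r(7.5) = 8/19.
Sum = Δt · [r(3.375) + r(4.75) + r(6.125) + r(7.5)].
Sum ≈ 3.093941.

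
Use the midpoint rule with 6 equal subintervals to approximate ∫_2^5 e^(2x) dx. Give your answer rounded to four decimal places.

Δx = (5 − 2)/6 = 0.5.
Midpoints: 2.25, 2.75, 3.25, 3.75, 4.25, 4.75.
f(2.25) ≈ 90.0171, f(2.75) ≈ 244.6919, f(3.25) ≈ 665.1416, f(3.75) ≈ 1808.0424, f(4.25) ≈ 4914.7688, f(4.75) ≈ 13359.7268.
Sum = Δx · [f(2.25) + f(2.75) + f(3.25) + ...].
Sum ≈ 10541.1944.

10541.1944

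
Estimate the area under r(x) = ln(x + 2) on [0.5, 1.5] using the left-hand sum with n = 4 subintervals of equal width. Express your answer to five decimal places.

Δx = (1.5 − 0.5)/4 = 0.25.
Left endpoints: 0.5, 0.75, 1, 1.25.
r(0.5) ≈ 0.91629, r(0.75) ≈ 1.01160, r(1) ≈ 1.09861, r(1.25) ≈ 1.17865.
Sum = Δx · [r(0.5) + r(0.75) + r(1) + r(1.25)].
Sum ≈ 1.05129.

1.05129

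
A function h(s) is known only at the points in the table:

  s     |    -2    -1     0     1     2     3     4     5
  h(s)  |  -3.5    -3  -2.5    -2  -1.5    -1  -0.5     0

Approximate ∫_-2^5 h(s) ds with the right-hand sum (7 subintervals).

-10.5

Δs = 1.
Sum = 1·[(-3) + (-2.5) + (-2) + (-1.5) + (-1) + (-0.5) + 0] = -10.5.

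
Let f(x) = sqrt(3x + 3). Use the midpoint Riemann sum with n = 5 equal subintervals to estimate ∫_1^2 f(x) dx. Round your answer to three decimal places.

Δx = (2 − 1)/5 = 0.2.
Midpoints: 1.1, 1.3, 1.5, 1.7, 1.9.
f(1.1) ≈ 2.510, f(1.3) ≈ 2.627, f(1.5) ≈ 2.739, f(1.7) ≈ 2.846, f(1.9) ≈ 2.950.
Sum = Δx · [f(1.1) + f(1.3) + f(1.5) + f(1.7) + f(1.9)].
Sum ≈ 2.734.

2.734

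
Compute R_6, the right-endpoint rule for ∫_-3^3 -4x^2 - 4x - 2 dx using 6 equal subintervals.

Δx = (3 − (-3))/6 = 1.
Right endpoints: -2, -1, 0, 1, 2, 3.
f(-2) = -10, f(-1) = -2, f(0) = -2, f(1) = -10, f(2) = -26, f(3) = -50.
Sum = Δx · [f(-2) + f(-1) + f(0) + ...].
Sum = -100.

-100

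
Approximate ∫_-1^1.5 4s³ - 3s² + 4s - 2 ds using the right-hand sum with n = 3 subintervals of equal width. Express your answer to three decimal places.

7.083

Δs = (1.5 − (-1))/3 = 5/6.
Right endpoints: -1/6, 2/3, 1.5.
f(-1/6) = -299/108, f(2/3) = 14/27, f(1.5) = 10.75.
Sum = Δs · [f(-1/6) + f(2/3) + f(1.5)].
Sum ≈ 7.083.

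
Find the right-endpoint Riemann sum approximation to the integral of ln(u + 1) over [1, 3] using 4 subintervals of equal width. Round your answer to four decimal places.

2.3270

Δu = (3 − 1)/4 = 0.5.
Right endpoints: 1.5, 2, 2.5, 3.
f(1.5) ≈ 0.9163, f(2) ≈ 1.0986, f(2.5) ≈ 1.2528, f(3) ≈ 1.3863.
Sum = Δu · [f(1.5) + f(2) + f(2.5) + f(3)].
Sum ≈ 2.3270.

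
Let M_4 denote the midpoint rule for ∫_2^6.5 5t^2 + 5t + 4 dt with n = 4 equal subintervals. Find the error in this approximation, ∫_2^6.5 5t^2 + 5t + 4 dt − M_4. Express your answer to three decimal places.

Exact integral: ∫_2^6.5 f(t) dt = 558.
M_4 ≈ 555.62695.
Error ≈ 558 − 555.62695 ≈ 2.373.

2.373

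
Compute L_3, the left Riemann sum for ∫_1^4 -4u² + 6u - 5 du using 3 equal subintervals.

Δu = (4 − 1)/3 = 1.
Left endpoints: 1, 2, 3.
f(1) = -3, f(2) = -9, f(3) = -23.
Sum = Δu · [f(1) + f(2) + f(3)].
Sum = -35.

-35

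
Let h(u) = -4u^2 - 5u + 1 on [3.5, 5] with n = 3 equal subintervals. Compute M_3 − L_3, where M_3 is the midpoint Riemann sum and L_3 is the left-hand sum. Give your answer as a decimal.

-14.25

M_3 = -139.75.
L_3 = -125.5.
M_3 − L_3 = -14.25.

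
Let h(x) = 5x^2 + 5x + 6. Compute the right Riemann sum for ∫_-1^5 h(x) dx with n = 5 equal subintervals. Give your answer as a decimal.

403.2

Δx = (5 − (-1))/5 = 1.2.
Right endpoints: 0.2, 1.4, 2.6, 3.8, 5.
h(0.2) = 7.2, h(1.4) = 22.8, h(2.6) = 52.8, h(3.8) = 97.2, h(5) = 156.
Sum = Δx · [h(0.2) + h(1.4) + h(2.6) + h(3.8) + h(5)].
Sum = 403.2.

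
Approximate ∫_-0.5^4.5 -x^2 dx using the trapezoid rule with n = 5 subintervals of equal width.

-31.25

Δx = (4.5 − (-0.5))/5 = 1.
f(-0.5) = -0.25, f(0.5) = -0.25, f(1.5) = -2.25, f(2.5) = -6.25, f(3.5) = -12.25, f(4.5) = -20.25.
T_5 = (Δx/2)·[f(x_0) + 2f(x_1) + ... + 2f(x_{4}) + f(x_5)].
Sum = -31.25.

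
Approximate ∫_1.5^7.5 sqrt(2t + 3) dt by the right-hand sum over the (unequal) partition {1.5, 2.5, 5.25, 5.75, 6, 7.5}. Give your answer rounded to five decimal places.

22.16872

Subinterval widths: 1, 2.75, 0.5, 0.25, 1.5.
Right endpoints: 2.5, 5.25, 5.75, 6, 7.5.
f(2.5) ≈ 2.82843, f(5.25) ≈ 3.67423, f(5.75) ≈ 3.80789, f(6) ≈ 3.87298, f(7.5) ≈ 4.24264.
Sum = Σ Δt_i · f(t_i).
Sum ≈ 22.16872.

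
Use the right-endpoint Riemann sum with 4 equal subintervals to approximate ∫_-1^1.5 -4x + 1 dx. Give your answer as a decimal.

-3.125

Δx = (1.5 − (-1))/4 = 0.625.
Right endpoints: -0.375, 0.25, 0.875, 1.5.
f(-0.375) = 2.5, f(0.25) = 0, f(0.875) = -2.5, f(1.5) = -5.
Sum = Δx · [f(-0.375) + f(0.25) + f(0.875) + f(1.5)].
Sum = -3.125.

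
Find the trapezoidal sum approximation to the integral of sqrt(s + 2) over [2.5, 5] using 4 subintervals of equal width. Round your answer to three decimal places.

5.981

Δs = (5 − 2.5)/4 = 0.625.
f(2.5) ≈ 2.121, f(3.125) ≈ 2.264, f(3.75) ≈ 2.398, f(4.375) ≈ 2.525, f(5) ≈ 2.646.
T_4 = (Δs/2)·[f(s_0) + 2f(s_1) + 2f(s_2) + 2f(s_3) + f(s_4)].
Sum ≈ 5.981.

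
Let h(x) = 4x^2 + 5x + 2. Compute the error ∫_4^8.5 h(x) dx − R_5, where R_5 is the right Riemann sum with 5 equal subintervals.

-113.805

Exact integral: ∫_4^8.5 h(x) dx = 883.125.
R_5 = 996.93.
Error = 883.125 − 996.93 = -113.805.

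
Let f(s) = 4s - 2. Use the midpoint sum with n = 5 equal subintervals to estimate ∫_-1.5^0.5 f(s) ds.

-8

Δs = (0.5 − (-1.5))/5 = 0.4.
Midpoints: -1.3, -0.9, -0.5, -0.1, 0.3.
f(-1.3) = -7.2, f(-0.9) = -5.6, f(-0.5) = -4, f(-0.1) = -2.4, f(0.3) = -0.8.
Sum = Δs · [f(-1.3) + f(-0.9) + f(-0.5) + f(-0.1) + f(0.3)].
Sum = -8.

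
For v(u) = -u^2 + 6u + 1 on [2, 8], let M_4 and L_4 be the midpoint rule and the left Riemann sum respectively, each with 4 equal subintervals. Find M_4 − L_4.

M_4 = 19.125.
L_4 = 33.75.
M_4 − L_4 = -14.625.

-14.625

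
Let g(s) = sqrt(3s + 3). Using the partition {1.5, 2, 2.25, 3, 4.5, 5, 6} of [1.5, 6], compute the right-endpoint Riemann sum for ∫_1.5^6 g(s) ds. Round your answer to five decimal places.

Subinterval widths: 0.5, 0.25, 0.75, 1.5, 0.5, 1.
Right endpoints: 2, 2.25, 3, 4.5, 5, 6.
g(2) ≈ 3.00000, g(2.25) ≈ 3.12250, g(3) ≈ 3.46410, g(4.5) ≈ 4.06202, g(5) ≈ 4.24264, g(6) ≈ 4.58258.
Sum = Σ Δs_i · g(s_i).
Sum ≈ 17.67563.

17.67563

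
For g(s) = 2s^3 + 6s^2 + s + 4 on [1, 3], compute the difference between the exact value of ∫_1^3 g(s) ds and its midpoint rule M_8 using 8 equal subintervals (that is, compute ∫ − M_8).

0.1875

Exact integral: ∫_1^3 g(s) ds = 104.
M_8 = 103.8125.
Error = 104 − 103.8125 = 0.1875.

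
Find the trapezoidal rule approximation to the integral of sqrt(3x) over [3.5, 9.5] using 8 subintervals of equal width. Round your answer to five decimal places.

26.24137

Δx = (9.5 − 3.5)/8 = 0.75.
f(3.5) ≈ 3.24037, f(4.25) ≈ 3.57071, f(5) ≈ 3.87298, f(5.75) ≈ 4.15331, f(6.5) ≈ 4.41588, f(7.25) ≈ 4.66369, f(8) ≈ 4.89898, f(8.75) ≈ 5.12348, f(9.5) ≈ 5.33854.
T_8 = (Δx/2)·[f(x_0) + 2f(x_1) + ... + 2f(x_{7}) + f(x_8)].
Sum ≈ 26.24137.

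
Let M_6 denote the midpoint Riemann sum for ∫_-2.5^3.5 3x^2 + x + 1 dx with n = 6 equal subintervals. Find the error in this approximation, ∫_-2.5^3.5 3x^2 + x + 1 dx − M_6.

1.5

Exact integral: ∫_-2.5^3.5 f(x) dx = 67.5.
M_6 = 66.
Error = 67.5 − 66 = 1.5.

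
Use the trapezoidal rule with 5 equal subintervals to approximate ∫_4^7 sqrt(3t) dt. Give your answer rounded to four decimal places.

Δt = (7 − 4)/5 = 0.6.
f(4) ≈ 3.4641, f(4.6) ≈ 3.7148, f(5.2) ≈ 3.9497, f(5.8) ≈ 4.1713, f(6.4) ≈ 4.3818, f(7) ≈ 4.5826.
T_5 = (Δt/2)·[f(t_0) + 2f(t_1) + ... + 2f(t_{4}) + f(t_5)].
Sum ≈ 12.1446.

12.1446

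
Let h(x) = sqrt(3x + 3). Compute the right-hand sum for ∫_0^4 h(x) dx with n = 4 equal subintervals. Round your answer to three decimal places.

Δx = (4 − 0)/4 = 1.
Right endpoints: 1, 2, 3, 4.
h(1) ≈ 2.449, h(2) ≈ 3.000, h(3) ≈ 3.464, h(4) ≈ 3.873.
Sum = Δx · [h(1) + h(2) + h(3) + h(4)].
Sum ≈ 12.787.

12.787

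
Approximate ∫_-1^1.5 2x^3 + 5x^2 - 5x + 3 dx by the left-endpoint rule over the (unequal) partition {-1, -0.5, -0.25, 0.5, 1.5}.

Subinterval widths: 0.5, 0.25, 0.75, 1.
Left endpoints: -1, -0.5, -0.25, 0.5.
f(-1) = 11, f(-0.5) = 6.5, f(-0.25) = 4.53125, f(0.5) = 2.
Sum = Σ Δx_i · f(x_i).
Sum = 12.5234375.

12.5234375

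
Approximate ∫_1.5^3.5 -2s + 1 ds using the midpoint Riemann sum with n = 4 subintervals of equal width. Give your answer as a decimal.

-8

Δs = (3.5 − 1.5)/4 = 0.5.
Midpoints: 1.75, 2.25, 2.75, 3.25.
f(1.75) = -2.5, f(2.25) = -3.5, f(2.75) = -4.5, f(3.25) = -5.5.
Sum = Δs · [f(1.75) + f(2.25) + f(2.75) + f(3.25)].
Sum = -8.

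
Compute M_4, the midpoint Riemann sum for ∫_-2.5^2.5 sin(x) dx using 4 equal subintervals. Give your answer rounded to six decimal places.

Δx = (2.5 − (-2.5))/4 = 1.25.
Midpoints: -1.875, -0.625, 0.625, 1.875.
f(-1.875) ≈ -0.954086, f(-0.625) ≈ -0.585097, f(0.625) ≈ 0.585097, f(1.875) ≈ 0.954086.
Sum = Δx · [f(-1.875) + f(-0.625) + f(0.625) + f(1.875)].
Sum ≈ 0.000000.

0.000000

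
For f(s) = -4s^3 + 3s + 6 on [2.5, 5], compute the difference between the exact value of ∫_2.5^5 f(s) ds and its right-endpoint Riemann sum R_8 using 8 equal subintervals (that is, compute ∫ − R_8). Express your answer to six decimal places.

Exact integral: ∫_2.5^5 f(s) ds = -542.8125.
R_8 ≈ -611.83105469.
Error ≈ -542.8125 − (-611.83105469) ≈ 69.018555.

69.018555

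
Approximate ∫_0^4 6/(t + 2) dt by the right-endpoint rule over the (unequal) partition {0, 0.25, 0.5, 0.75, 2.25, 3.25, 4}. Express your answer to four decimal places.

Subinterval widths: 0.25, 0.25, 0.25, 1.5, 1, 0.75.
Right endpoints: 0.25, 0.5, 0.75, 2.25, 3.25, 4.
f(0.25) = 8/3, f(0.5) = 2.4, f(0.75) = 24/11, f(2.25) = 24/17, f(3.25) = 8/7, f(4) = 1.
Sum = Σ Δt_i · f(t_i).
Sum ≈ 5.8226.

5.8226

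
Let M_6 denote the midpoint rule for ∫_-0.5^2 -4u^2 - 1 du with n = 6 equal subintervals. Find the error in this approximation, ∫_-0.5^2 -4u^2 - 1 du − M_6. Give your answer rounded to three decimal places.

Exact integral: ∫_-0.5^2 f(u) du ≈ -13.33333.
M_6 ≈ -13.18866.
Error ≈ -13.33333 − (-13.18866) ≈ -0.145.

-0.145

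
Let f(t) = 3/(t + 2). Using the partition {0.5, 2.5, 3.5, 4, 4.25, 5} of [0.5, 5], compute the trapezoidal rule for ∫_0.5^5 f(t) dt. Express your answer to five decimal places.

Subinterval widths: 2, 1, 0.5, 0.25, 0.75.
f(0.5) = 1.2, f(2.5) = 2/3, f(3.5) = 6/11, f(4) = 0.5, f(4.25) = 0.48, f(5) = 3/7.
On each subinterval the trapezoid contributes (Δt_i/2)·[f(t_{i-1}) + f(t_i)].
Sum ≈ 3.19731.

3.19731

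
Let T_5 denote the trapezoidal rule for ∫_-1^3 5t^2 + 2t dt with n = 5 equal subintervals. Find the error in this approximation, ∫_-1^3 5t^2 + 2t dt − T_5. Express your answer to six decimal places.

Exact integral: ∫_-1^3 f(t) dt ≈ 54.66666667.
T_5 = 56.8.
Error ≈ 54.66666667 − 56.8 ≈ -2.133333.

-2.133333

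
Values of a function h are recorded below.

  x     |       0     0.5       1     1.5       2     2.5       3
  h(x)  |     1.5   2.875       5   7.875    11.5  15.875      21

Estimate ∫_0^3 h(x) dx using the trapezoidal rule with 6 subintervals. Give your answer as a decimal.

Δx = 0.5.
T_6 = (0.5/2)·[1.5 + 2·2.875 + 2·5 + 2·7.875 + 2·11.5 + 2·15.875 + 21] = 27.1875.

27.1875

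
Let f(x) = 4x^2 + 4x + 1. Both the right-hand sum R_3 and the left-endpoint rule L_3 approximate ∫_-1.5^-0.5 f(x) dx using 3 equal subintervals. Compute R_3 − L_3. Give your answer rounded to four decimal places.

R_3 ≈ 0.740741.
L_3 ≈ 2.074074.
R_3 − L_3 ≈ -1.3333.

-1.3333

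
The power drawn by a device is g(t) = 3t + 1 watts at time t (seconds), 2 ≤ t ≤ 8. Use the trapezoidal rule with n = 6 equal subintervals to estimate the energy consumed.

96

Δt = (8 − 2)/6 = 1.
g(2) = 7, g(3) = 10, g(4) = 13, g(5) = 16, g(6) = 19, g(7) = 22, g(8) = 25.
T_6 = (Δt/2)·[g(t_0) + 2g(t_1) + ... + 2g(t_{5}) + g(t_6)].
Sum = 96.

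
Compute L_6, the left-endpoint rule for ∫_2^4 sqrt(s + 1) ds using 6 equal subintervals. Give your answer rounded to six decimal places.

3.904853

Δs = (4 − 2)/6 = 1/3.
Left endpoints: 2, 7/3, 8/3, 3, 10/3, 11/3.
f(2) ≈ 1.732051, f(7/3) ≈ 1.825742, f(8/3) ≈ 1.914854, f(3) ≈ 2.000000, f(10/3) ≈ 2.081666, f(11/3) ≈ 2.160247.
Sum = Δs · [f(2) + f(7/3) + f(8/3) + ...].
Sum ≈ 3.904853.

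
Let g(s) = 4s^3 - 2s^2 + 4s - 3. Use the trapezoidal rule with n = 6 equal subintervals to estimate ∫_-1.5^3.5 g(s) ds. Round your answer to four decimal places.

124.9537

Δs = (3.5 − (-1.5))/6 = 5/6.
g(-1.5) = -27, g(-2/3) = -209/27, g(1/6) = -64/27, g(1) = 3, g(11/6) = 601/27, g(8/3) = 1871/27, g(3.5) = 158.
T_6 = (Δs/2)·[g(s_0) + 2g(s_1) + ... + 2g(s_{5}) + g(s_6)].
Sum ≈ 124.9537.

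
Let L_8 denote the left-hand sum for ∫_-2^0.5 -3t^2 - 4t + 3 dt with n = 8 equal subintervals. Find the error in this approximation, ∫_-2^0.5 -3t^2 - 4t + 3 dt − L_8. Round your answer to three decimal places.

0.317

Exact integral: ∫_-2^0.5 f(t) dt = 6.875.
L_8 ≈ 6.55762.
Error ≈ 6.875 − 6.55762 ≈ 0.317.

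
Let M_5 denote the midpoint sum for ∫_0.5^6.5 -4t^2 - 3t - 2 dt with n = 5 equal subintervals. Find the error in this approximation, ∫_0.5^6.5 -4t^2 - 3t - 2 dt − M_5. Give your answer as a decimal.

Exact integral: ∫_0.5^6.5 f(t) dt = -441.
M_5 = -438.12.
Error = -441 − (-438.12) = -2.88.

-2.88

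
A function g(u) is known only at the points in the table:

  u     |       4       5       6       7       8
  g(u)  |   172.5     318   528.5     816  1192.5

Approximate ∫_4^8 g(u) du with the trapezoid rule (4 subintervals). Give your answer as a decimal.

Δu = 1.
T_4 = (1/2)·[172.5 + 2·318 + 2·528.5 + 2·816 + 1192.5] = 2345.

2345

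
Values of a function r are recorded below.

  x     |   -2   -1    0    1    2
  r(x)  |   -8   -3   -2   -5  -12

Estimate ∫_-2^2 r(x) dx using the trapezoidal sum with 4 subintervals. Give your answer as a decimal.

-20

Δx = 1.
T_4 = (1/2)·[(-8) + 2·(-3) + 2·(-2) + 2·(-5) + (-12)] = -20.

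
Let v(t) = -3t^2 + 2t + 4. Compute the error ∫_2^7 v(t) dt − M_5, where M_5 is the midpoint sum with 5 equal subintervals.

-1.25

Exact integral: ∫_2^7 v(t) dt = -270.
M_5 = -268.75.
Error = -270 − (-268.75) = -1.25.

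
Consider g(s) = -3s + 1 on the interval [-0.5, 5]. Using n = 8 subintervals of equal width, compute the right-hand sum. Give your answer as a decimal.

-37.296875

Δs = (5 − (-0.5))/8 = 0.6875.
Right endpoints: 0.1875, 0.875, 1.5625, 2.25, 2.9375, 3.625, 4.3125, 5.
g(0.1875) = 0.4375, g(0.875) = -1.625, g(1.5625) = -3.6875, g(2.25) = -5.75, g(2.9375) = -7.8125, g(3.625) = -9.875, g(4.3125) = -11.9375, g(5) = -14.
Sum = Δs · [g(0.1875) + g(0.875) + g(1.5625) + ...].
Sum = -37.296875.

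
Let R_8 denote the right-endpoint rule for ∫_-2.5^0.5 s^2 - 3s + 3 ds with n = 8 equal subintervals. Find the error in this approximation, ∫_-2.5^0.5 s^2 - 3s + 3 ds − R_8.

2.7421875

Exact integral: ∫_-2.5^0.5 f(s) ds = 23.25.
R_8 = 20.5078125.
Error = 23.25 − 20.5078125 = 2.7421875.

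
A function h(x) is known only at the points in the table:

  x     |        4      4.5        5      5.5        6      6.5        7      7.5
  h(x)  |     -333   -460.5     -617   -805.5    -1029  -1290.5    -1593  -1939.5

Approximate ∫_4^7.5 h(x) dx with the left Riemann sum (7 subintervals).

Δx = 0.5.
Sum = 0.5·[(-333) + (-460.5) + (-617) + (-805.5) + (-1029) + (-1290.5) + (-1593)] = -3064.25.

-3064.25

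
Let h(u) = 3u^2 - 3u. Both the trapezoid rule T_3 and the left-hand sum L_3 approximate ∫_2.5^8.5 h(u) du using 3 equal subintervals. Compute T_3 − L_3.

T_3 = 511.5.
L_3 = 331.5.
T_3 − L_3 = 180.

180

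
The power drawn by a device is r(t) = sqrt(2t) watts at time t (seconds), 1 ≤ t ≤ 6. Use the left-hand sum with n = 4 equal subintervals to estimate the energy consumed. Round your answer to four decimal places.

11.5794

Δt = (6 − 1)/4 = 1.25.
Left endpoints: 1, 2.25, 3.5, 4.75.
r(1) ≈ 1.4142, r(2.25) ≈ 2.1213, r(3.5) ≈ 2.6458, r(4.75) ≈ 3.0822.
Sum = Δt · [r(1) + r(2.25) + r(3.5) + r(4.75)].
Sum ≈ 11.5794.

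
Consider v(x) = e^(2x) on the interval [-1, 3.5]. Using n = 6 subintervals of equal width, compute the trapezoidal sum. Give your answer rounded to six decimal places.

647.386227

Δx = (3.5 − (-1))/6 = 0.75.
v(-1) ≈ 0.135335, v(-0.25) ≈ 0.606531, v(0.5) ≈ 2.718282, v(1.25) ≈ 12.182494, v(2) ≈ 54.598150, v(2.75) ≈ 244.691932, v(3.5) ≈ 1096.633158.
T_6 = (Δx/2)·[v(x_0) + 2v(x_1) + ... + 2v(x_{5}) + v(x_6)].
Sum ≈ 647.386227.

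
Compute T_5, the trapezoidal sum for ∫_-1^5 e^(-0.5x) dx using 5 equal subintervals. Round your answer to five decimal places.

Δx = (5 − (-1))/5 = 1.2.
f(-1) ≈ 1.64872, f(0.2) ≈ 0.90484, f(1.4) ≈ 0.49659, f(2.6) ≈ 0.27253, f(3.8) ≈ 0.14957, f(5) ≈ 0.08208.
T_5 = (Δx/2)·[f(x_0) + 2f(x_1) + ... + 2f(x_{4}) + f(x_5)].
Sum ≈ 3.22671.

3.22671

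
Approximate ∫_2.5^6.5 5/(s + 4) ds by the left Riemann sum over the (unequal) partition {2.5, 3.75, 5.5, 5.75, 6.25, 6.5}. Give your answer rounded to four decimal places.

2.6005

Subinterval widths: 1.25, 1.75, 0.25, 0.5, 0.25.
Left endpoints: 2.5, 3.75, 5.5, 5.75, 6.25.
f(2.5) = 10/13, f(3.75) = 20/31, f(5.5) = 10/19, f(5.75) = 20/39, f(6.25) = 20/41.
Sum = Σ Δs_i · f(s_i).
Sum ≈ 2.6005.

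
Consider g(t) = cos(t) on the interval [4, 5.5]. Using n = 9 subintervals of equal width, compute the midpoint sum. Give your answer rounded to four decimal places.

0.0513

Δt = (5.5 − 4)/9 = 1/6.
Midpoints: 49/12, 4.25, 53/12, 55/12, 4.75, 59/12, 61/12, 5.25, 65/12.
g(49/12) ≈ -0.5884, g(4.25) ≈ -0.4461, g(53/12) ≈ -0.2914, g(55/12) ≈ -0.1287, g(4.75) ≈ 0.0376, g(59/12) ≈ 0.2029, g(61/12) ≈ 0.3625, g(5.25) ≈ 0.5121, g(65/12) ≈ 0.6475.
Sum = Δt · [g(49/12) + g(4.25) + g(53/12) + ...].
Sum ≈ 0.0513.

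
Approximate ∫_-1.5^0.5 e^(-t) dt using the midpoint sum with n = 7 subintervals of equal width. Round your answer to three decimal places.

3.862

Δt = (0.5 − (-1.5))/7 = 2/7.
Midpoints: -19/14, -15/14, -11/14, -0.5, -3/14, 1/14, 5/14.
f(-19/14) ≈ 3.885, f(-15/14) ≈ 2.920, f(-11/14) ≈ 2.194, f(-0.5) ≈ 1.649, f(-3/14) ≈ 1.239, f(1/14) ≈ 0.931, f(5/14) ≈ 0.700.
Sum = Δt · [f(-19/14) + f(-15/14) + f(-11/14) + ...].
Sum ≈ 3.862.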